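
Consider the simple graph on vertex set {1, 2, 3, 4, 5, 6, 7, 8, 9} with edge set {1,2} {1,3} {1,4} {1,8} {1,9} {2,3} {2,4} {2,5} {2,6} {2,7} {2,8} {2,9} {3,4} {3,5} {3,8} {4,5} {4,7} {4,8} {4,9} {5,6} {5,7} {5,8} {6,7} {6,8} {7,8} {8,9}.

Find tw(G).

A width-4 tree decomposition is:
Bags: B1 = {2, 3, 4, 5, 8}  B2 = {2, 4, 5, 7, 8}  B3 = {2, 5, 6, 7, 8}  B4 = {1, 2, 3, 4, 8}  B5 = {1, 2, 4, 8, 9}
Tree: B1–B2, B2–B3, B1–B4, B4–B5
Each bag holds 5 vertices, so the decomposition has width 4, which upper-bounds the treewidth. On the other hand G contains the 5-clique {1, 2, 4, 8, 9}. A clique must lie in a single bag of any decomposition, so no decomposition can have width below 4. The upper and lower bounds meet at 4, so that is the treewidth.

4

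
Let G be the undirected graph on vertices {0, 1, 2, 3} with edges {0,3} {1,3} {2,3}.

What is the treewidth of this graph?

1

A width-1 tree decomposition is:
Bags: B1 = {2, 3}  B2 = {0, 3}  B3 = {1, 3}
Tree: B1–B2, B2–B3
Each bag holds 2 vertices, so the decomposition has width 1, which upper-bounds the treewidth. G has an edge, so its treewidth is at least 1. Combining the bounds, tw(G) = 1.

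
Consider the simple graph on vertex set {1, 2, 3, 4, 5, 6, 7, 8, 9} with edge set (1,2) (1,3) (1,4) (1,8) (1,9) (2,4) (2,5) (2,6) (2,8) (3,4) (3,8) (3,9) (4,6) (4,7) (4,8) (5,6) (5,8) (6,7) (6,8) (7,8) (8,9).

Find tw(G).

A width-3 tree decomposition is:
Bags: B1 = {1, 3, 4, 8}  B2 = {1, 2, 4, 8}  B3 = {2, 4, 6, 8}  B4 = {4, 6, 7, 8}  B5 = {2, 5, 6, 8}  B6 = {1, 3, 8, 9}
Tree: B1–B2, B2–B3, B3–B4, B3–B5, B1–B6
The largest bag has 4 vertices, giving width 3; this decomposition certifies tw(G) ≤ 3. Conversely, {1, 3, 8, 9} is a clique of size 4, and the vertices of any clique must share a bag in every tree decomposition; so some bag has ≥ 4 vertices and tw(G) ≥ 3. Hence tw(G) = 3 exactly.

3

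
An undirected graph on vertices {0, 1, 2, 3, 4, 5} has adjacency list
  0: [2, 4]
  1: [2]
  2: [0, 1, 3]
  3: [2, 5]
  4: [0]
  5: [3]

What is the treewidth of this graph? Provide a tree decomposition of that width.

Every bag has size at most 2, so the width is 2 − 1 = 1 and tw(G) ≤ 1. G has an edge, so its treewidth is at least 1. The upper and lower bounds meet at 1, so that is the treewidth.

Treewidth 1.
One such decomposition:
Bags: B1 = {2, 3}  B2 = {1, 2}  B3 = {3, 5}  B4 = {0, 2}  B5 = {0, 4}
Tree: B1–B2, B1–B3, B1–B4, B4–B5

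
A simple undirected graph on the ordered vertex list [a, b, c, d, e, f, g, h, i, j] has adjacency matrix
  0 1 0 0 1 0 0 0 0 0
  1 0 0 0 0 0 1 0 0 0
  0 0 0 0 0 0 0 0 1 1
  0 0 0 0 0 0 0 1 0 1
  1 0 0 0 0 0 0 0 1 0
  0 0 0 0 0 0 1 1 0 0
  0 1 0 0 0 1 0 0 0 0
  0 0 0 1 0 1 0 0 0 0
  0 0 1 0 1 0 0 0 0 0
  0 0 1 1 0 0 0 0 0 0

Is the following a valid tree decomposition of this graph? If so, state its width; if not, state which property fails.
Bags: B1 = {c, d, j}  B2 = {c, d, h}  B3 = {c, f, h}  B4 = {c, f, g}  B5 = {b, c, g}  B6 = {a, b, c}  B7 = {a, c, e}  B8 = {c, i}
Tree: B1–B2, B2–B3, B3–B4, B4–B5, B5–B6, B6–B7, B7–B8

A tree decomposition must satisfy three properties: every vertex lies in some bag; for every edge, both endpoints lie together in some bag; and for every vertex, the bags containing it form a connected subtree. Here edge (e,i) lies in no bag, so the decomposition is invalid.

No — edge (e,i) lies in no bag.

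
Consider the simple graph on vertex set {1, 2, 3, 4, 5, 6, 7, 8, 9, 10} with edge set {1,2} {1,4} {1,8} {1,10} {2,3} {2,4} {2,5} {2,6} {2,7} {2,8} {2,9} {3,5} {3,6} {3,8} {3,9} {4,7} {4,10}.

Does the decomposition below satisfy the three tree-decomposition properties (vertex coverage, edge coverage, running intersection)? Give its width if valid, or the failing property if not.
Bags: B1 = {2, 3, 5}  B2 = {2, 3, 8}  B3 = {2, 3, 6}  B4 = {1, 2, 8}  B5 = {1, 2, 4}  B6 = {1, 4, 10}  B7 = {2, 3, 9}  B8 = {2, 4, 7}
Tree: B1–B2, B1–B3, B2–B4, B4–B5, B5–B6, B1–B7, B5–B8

Yes; width 2.

Vertex coverage: the bags together contain {1, 2, 3, 4, 5, 6, 7, 8, 9, 10}, the full vertex set. Edge coverage: each edge of G has both endpoints in at least one bag. Running intersection: for every vertex, the bags containing it form a connected subtree. All three properties hold, so this is a valid tree decomposition of width max|bag| − 1 = 2, and hence tw(G) ≤ 2.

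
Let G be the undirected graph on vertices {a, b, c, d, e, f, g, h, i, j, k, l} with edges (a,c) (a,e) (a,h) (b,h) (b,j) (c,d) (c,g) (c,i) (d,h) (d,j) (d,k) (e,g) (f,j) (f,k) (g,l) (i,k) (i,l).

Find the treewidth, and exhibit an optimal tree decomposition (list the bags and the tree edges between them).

Treewidth 3.
One optimal decomposition is:
Bags: B1 = {b, f, h, j}  B2 = {d, f, h, j}  B3 = {d, f, h, k}  B4 = {a, d, h, k}  B5 = {a, c, d, k}  B6 = {a, c, i, k}  B7 = {a, c, e, i}  B8 = {c, e, g, i}  B9 = {e, g, i, l}
Tree: B1–B2, B2–B3, B3–B4, B4–B5, B5–B6, B6–B7, B7–B8, B8–B9

The largest bag has 4 vertices, giving width 3; this decomposition certifies tw(G) ≤ 3. For the lower bound: the 4 vertex sets {b,f,j}, {h}, {d}, {a,c,i,k} are disjoint, each induces a connected subgraph, and every pair is joined by at least one edge of G. Contracting each set to a single vertex therefore yields K_{4} as a minor, and since treewidth is minor-monotone, tw(G) ≥ tw(K_{4}) = 3. Combining the bounds, tw(G) = 3.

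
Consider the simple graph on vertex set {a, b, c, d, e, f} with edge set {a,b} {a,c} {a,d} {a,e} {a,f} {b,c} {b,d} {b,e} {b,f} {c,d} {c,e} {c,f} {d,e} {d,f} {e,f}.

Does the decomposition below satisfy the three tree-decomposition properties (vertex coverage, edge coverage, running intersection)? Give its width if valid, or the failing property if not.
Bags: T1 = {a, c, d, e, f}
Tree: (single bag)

No — vertex b appears in no bag.

A tree decomposition must satisfy three properties: every vertex lies in some bag; for every edge, both endpoints lie together in some bag; and for every vertex, the bags containing it form a connected subtree. Here vertex b appears in no bag, so the decomposition is invalid.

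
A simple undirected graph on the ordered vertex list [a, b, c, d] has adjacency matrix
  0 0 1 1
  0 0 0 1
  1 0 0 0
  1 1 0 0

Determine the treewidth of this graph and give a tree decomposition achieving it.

Every bag has size at most 2, so the width is 2 − 1 = 1 and tw(G) ≤ 1. Any graph with an edge has treewidth ≥ 1, and G has the edge b–d. Therefore the treewidth is 1.

Treewidth 1.
One optimal decomposition is:
Bags: B1 = {b, d}  B2 = {a, d}  B3 = {a, c}
Tree: B1–B2, B2–B3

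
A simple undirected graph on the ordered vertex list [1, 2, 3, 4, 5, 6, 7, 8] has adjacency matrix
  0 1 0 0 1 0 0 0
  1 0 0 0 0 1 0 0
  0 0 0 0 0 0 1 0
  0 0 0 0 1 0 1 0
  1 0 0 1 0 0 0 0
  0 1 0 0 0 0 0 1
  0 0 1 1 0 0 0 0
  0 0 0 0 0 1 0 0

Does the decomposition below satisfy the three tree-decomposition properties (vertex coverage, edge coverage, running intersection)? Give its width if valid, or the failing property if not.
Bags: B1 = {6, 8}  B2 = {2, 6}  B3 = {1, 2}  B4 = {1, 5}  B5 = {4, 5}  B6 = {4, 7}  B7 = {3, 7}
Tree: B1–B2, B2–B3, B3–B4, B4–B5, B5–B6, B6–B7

Yes; width 1.

Checking the three conditions: (i) the bags cover all of {1, 2, 3, 4, 5, 6, 7, 8}; (ii) for each edge, some bag contains both endpoints; (iii) the bags containing any fixed vertex form a subtree. All hold, so the decomposition is valid with width 2 − 1 = 1.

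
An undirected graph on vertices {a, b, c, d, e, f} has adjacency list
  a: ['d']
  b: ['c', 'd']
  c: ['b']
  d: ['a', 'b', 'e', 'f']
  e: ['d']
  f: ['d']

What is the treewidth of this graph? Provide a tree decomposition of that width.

Treewidth 1.
One such decomposition:
Bags: B1 = {b, c}  B2 = {b, d}  B3 = {d, e}  B4 = {a, d}  B5 = {d, f}
Tree: B1–B2, B2–B3, B2–B4, B2–B5

The largest bag has 2 vertices, giving width 1; this decomposition certifies tw(G) ≤ 1. Since G has at least one edge (e.g. b–c), it is not an edgeless graph, so tw(G) ≥ 1. The upper and lower bounds meet at 1, so that is the treewidth.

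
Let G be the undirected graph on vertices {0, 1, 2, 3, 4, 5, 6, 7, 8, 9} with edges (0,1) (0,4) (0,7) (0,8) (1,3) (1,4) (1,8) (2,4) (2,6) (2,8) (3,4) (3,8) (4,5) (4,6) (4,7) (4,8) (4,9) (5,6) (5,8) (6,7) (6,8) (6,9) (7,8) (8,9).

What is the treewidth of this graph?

A width-3 tree decomposition is:
Bags: B1 = {0, 4, 7, 8}  B2 = {0, 1, 4, 8}  B3 = {4, 6, 7, 8}  B4 = {4, 6, 8, 9}  B5 = {2, 4, 6, 8}  B6 = {4, 5, 6, 8}  B7 = {1, 3, 4, 8}
Tree: B1–B2, B1–B3, B3–B4, B3–B5, B3–B6, B2–B7
Each bag holds 4 vertices, so the decomposition has width 3, which upper-bounds the treewidth. For the lower bound, the 4 vertices {0, 1, 4, 8} are pairwise adjacent, and any tree decomposition puts a clique entirely inside one bag — forcing width ≥ 3. Combining the bounds, tw(G) = 3.

3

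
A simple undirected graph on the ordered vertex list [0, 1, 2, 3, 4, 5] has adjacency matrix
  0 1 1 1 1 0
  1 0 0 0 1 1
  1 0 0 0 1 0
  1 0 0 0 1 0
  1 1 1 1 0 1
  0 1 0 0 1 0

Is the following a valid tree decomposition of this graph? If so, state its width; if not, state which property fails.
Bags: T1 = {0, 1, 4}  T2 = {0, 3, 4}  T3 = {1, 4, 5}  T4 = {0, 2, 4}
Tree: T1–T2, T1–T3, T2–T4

Vertex coverage: the bags together contain {0, 1, 2, 3, 4, 5}, the full vertex set. Edge coverage: each edge of G has both endpoints in at least one bag. Running intersection: for every vertex, the bags containing it form a connected subtree. All three properties hold, so this is a valid tree decomposition of width max|bag| − 1 = 2, and hence tw(G) ≤ 2.

Yes; width 2.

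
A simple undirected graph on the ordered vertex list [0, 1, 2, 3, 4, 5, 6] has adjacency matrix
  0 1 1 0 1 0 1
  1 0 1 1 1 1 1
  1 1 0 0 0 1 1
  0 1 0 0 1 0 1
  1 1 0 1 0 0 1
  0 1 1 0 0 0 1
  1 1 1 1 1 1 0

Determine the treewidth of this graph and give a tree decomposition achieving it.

Treewidth 3.
One such decomposition:
Bags: B1 = {0, 1, 2, 6}  B2 = {1, 2, 5, 6}  B3 = {0, 1, 4, 6}  B4 = {1, 3, 4, 6}
Tree: B1–B2, B1–B3, B3–B4

Every bag has size at most 4, so the width is 4 − 1 = 3 and tw(G) ≤ 3. On the other hand G contains the 4-clique {0, 1, 2, 6}. A clique must lie in a single bag of any decomposition, so no decomposition can have width below 3. The upper and lower bounds meet at 3, so that is the treewidth.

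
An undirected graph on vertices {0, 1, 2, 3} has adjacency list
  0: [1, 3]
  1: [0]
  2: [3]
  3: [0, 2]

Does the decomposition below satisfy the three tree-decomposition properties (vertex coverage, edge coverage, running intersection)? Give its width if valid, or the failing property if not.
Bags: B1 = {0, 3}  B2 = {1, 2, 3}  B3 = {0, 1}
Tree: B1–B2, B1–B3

A tree decomposition must satisfy three properties: every vertex lies in some bag; for every edge, both endpoints lie together in some bag; and for every vertex, the bags containing it form a connected subtree. Here bags containing vertex 1 are not connected in the tree, so the decomposition is invalid.

No — bags containing vertex 1 are not connected in the tree.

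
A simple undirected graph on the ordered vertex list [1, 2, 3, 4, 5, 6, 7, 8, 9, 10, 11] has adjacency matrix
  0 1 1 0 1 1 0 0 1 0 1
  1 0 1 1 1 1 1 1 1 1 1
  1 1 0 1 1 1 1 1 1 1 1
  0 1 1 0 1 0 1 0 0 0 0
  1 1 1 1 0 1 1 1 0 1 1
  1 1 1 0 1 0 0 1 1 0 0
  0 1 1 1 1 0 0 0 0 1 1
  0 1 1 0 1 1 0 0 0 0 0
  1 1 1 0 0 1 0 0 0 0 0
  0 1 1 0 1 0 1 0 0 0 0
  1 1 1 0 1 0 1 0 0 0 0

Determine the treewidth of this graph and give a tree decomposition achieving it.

Every bag has size at most 5, so the width is 5 − 1 = 4 and tw(G) ≤ 4. Conversely, {1, 2, 3, 6, 9} is a clique of size 5, and the vertices of any clique must share a bag in every tree decomposition; so some bag has ≥ 5 vertices and tw(G) ≥ 4. Therefore the treewidth is 4.

Treewidth 4.
One such decomposition:
Bags: B1 = {2, 3, 5, 7, 10}  B2 = {2, 3, 4, 5, 7}  B3 = {2, 3, 5, 7, 11}  B4 = {1, 2, 3, 5, 11}  B5 = {1, 2, 3, 5, 6}  B6 = {2, 3, 5, 6, 8}  B7 = {1, 2, 3, 6, 9}
Tree: B1–B2, B1–B3, B3–B4, B4–B5, B5–B6, B5–B7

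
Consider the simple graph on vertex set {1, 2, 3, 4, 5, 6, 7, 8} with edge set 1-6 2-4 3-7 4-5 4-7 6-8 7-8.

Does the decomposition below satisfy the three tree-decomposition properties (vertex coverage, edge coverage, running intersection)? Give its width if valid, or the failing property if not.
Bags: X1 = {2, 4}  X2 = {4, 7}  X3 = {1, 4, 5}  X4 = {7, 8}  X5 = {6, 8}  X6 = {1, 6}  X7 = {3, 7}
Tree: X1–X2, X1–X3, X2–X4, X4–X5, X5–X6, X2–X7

No — bags containing vertex 1 are not connected in the tree.

A tree decomposition must satisfy three properties: every vertex lies in some bag; for every edge, both endpoints lie together in some bag; and for every vertex, the bags containing it form a connected subtree. Here bags containing vertex 1 are not connected in the tree, so the decomposition is invalid.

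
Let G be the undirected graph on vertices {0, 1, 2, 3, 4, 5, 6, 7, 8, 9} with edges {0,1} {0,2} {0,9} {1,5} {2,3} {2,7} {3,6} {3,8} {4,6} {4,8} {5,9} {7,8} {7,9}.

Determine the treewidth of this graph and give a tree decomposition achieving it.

Treewidth 2.
Bags: B1 = {1, 5, 9}  B2 = {0, 1, 9}  B3 = {0, 7, 9}  B4 = {0, 2, 7}  B5 = {2, 7, 8}  B6 = {2, 3, 8}  B7 = {3, 4, 8}  B8 = {3, 4, 6}
Tree: B1–B2, B2–B3, B3–B4, B4–B5, B5–B6, B6–B7, B7–B8

Each bag holds 3 vertices, so the decomposition has width 2, which upper-bounds the treewidth. The edges 5–1–0–9–5 form a cycle, so G is not a tree and its treewidth is at least 2. The upper and lower bounds meet at 2, so that is the treewidth.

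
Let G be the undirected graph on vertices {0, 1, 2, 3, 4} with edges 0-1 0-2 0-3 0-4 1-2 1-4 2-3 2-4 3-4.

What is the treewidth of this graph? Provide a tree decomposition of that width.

Each bag holds 4 vertices, so the decomposition has width 3, which upper-bounds the treewidth. For the lower bound, the 4 vertices {0, 1, 2, 4} are pairwise adjacent, and any tree decomposition puts a clique entirely inside one bag — forcing width ≥ 3. The upper and lower bounds meet at 3, so that is the treewidth.

Treewidth 3.
Bags: B1 = {0, 2, 3, 4}  B2 = {0, 1, 2, 4}
Tree: B1–B2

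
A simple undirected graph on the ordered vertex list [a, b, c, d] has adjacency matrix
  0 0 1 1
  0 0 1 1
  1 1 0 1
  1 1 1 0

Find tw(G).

A width-2 tree decomposition is:
Bags: B1 = {a, c, d}  B2 = {b, c, d}
Tree: B1–B2
Each bag holds 3 vertices, so the decomposition has width 2, which upper-bounds the treewidth. Conversely, {a, c, d} is a clique of size 3, and the vertices of any clique must share a bag in every tree decomposition; so some bag has ≥ 3 vertices and tw(G) ≥ 2. Combining the bounds, tw(G) = 2.

2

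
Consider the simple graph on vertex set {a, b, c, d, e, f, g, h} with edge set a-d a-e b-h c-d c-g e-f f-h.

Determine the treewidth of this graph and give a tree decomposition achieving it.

Each bag holds 2 vertices, so the decomposition has width 1, which upper-bounds the treewidth. G has an edge, so its treewidth is at least 1. Hence tw(G) = 1 exactly.

Treewidth 1.
One such decomposition:
Bags: B1 = {c, g}  B2 = {c, d}  B3 = {a, d}  B4 = {a, e}  B5 = {e, f}  B6 = {f, h}  B7 = {b, h}
Tree: B1–B2, B2–B3, B3–B4, B4–B5, B5–B6, B6–B7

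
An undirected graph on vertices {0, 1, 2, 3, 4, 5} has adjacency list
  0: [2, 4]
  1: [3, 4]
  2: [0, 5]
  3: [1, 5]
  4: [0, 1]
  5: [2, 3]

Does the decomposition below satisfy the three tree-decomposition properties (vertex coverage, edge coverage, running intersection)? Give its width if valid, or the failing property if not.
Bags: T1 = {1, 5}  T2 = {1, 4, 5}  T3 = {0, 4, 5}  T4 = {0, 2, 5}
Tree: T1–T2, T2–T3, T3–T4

A tree decomposition must satisfy three properties: every vertex lies in some bag; for every edge, both endpoints lie together in some bag; and for every vertex, the bags containing it form a connected subtree. Here vertex 3 appears in no bag, so the decomposition is invalid.

No — vertex 3 appears in no bag.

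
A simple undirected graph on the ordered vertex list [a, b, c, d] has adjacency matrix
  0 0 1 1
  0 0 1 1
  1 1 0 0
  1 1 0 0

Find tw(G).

2

A width-2 tree decomposition is:
Bags: B1 = {a, c, d}  B2 = {b, c, d}
Tree: B1–B2
The largest bag has 3 vertices, giving width 2; this decomposition certifies tw(G) ≤ 2. For the lower bound, G contains the cycle d–a–c–b–d, so G is not a forest; only forests have treewidth ≤ 1, hence tw(G) ≥ 2. The upper and lower bounds meet at 2, so that is the treewidth.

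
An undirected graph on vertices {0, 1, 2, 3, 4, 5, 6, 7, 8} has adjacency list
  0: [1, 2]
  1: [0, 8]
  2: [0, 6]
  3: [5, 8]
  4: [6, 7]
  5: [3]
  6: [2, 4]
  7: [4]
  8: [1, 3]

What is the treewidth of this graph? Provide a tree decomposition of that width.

Treewidth 1.
Bags: B1 = {3, 5}  B2 = {3, 8}  B3 = {1, 8}  B4 = {0, 1}  B5 = {0, 2}  B6 = {2, 6}  B7 = {4, 6}  B8 = {4, 7}
Tree: B1–B2, B2–B3, B3–B4, B4–B5, B5–B6, B6–B7, B7–B8

Every bag has size at most 2, so the width is 2 − 1 = 1 and tw(G) ≤ 1. Since G has at least one edge (e.g. 5–3), it is not an edgeless graph, so tw(G) ≥ 1. Combining the bounds, tw(G) = 1.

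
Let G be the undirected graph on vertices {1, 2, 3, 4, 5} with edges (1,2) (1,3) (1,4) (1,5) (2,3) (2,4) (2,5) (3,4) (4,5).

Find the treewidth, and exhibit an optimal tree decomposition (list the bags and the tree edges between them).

The largest bag has 4 vertices, giving width 3; this decomposition certifies tw(G) ≤ 3. Conversely, {1, 2, 3, 4} is a clique of size 4, and the vertices of any clique must share a bag in every tree decomposition; so some bag has ≥ 4 vertices and tw(G) ≥ 3. Therefore the treewidth is 3.

Treewidth 3.
One such decomposition:
Bags: B1 = {1, 2, 3, 4}  B2 = {1, 2, 4, 5}
Tree: B1–B2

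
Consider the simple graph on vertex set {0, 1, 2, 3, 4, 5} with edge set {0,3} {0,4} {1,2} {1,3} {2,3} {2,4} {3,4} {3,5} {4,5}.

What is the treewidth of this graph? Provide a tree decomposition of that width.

Treewidth 2.
Bags: B1 = {3, 4, 5}  B2 = {2, 3, 4}  B3 = {0, 3, 4}  B4 = {1, 2, 3}
Tree: B1–B2, B2–B3, B2–B4

Every bag has size at most 3, so the width is 3 − 1 = 2 and tw(G) ≤ 2. Conversely, {1, 2, 3} is a clique of size 3, and the vertices of any clique must share a bag in every tree decomposition; so some bag has ≥ 3 vertices and tw(G) ≥ 2. Therefore the treewidth is 2.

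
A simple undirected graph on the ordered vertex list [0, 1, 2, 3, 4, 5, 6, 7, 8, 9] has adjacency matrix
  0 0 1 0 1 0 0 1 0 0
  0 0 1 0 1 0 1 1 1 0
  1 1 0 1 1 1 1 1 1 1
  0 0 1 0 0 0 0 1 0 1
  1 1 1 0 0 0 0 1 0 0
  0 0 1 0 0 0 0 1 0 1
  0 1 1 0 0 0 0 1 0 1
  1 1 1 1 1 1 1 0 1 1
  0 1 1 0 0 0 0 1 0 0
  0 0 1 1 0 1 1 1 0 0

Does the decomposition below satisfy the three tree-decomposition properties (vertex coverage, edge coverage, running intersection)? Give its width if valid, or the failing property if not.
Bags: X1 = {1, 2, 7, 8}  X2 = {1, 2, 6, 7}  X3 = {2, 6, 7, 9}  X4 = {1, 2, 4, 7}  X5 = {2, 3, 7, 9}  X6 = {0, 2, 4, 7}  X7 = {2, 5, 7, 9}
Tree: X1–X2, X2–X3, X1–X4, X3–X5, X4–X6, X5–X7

Yes; width 3.

Every vertex of G appears in some bag (union = {0, 1, 2, 3, 4, 5, 6, 7, 8, 9}); every edge is covered by a bag; and for each vertex v the set of bags containing v is connected in the bag tree. The decomposition is therefore valid. The largest bag has 4 vertices, so the width is 3.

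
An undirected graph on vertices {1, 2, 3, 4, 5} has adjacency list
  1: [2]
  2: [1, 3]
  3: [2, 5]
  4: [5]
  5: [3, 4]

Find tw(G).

A width-1 tree decomposition is:
Bags: B1 = {1, 2}  B2 = {2, 3}  B3 = {3, 5}  B4 = {4, 5}
Tree: B1–B2, B2–B3, B3–B4
The largest bag has 2 vertices, giving width 1; this decomposition certifies tw(G) ≤ 1. G has an edge, so its treewidth is at least 1. Hence tw(G) = 1 exactly.

1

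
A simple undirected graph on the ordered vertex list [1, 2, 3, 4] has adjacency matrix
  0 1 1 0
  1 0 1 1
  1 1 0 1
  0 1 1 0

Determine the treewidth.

2

A width-2 tree decomposition is:
Bags: B1 = {2, 3, 4}  B2 = {1, 2, 3}
Tree: B1–B2
Each bag holds 3 vertices, so the decomposition has width 2, which upper-bounds the treewidth. Conversely, {1, 2, 3} is a clique of size 3, and the vertices of any clique must share a bag in every tree decomposition; so some bag has ≥ 3 vertices and tw(G) ≥ 2. Combining the bounds, tw(G) = 2.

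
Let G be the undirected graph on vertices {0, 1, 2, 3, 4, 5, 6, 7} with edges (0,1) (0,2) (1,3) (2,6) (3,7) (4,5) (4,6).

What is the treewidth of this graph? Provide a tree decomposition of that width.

Every bag has size at most 2, so the width is 2 − 1 = 1 and tw(G) ≤ 1. G has an edge, so its treewidth is at least 1. Therefore the treewidth is 1.

Treewidth 1.
One optimal decomposition is:
Bags: B1 = {3, 7}  B2 = {1, 3}  B3 = {0, 1}  B4 = {0, 2}  B5 = {2, 6}  B6 = {4, 6}  B7 = {4, 5}
Tree: B1–B2, B2–B3, B3–B4, B4–B5, B5–B6, B6–B7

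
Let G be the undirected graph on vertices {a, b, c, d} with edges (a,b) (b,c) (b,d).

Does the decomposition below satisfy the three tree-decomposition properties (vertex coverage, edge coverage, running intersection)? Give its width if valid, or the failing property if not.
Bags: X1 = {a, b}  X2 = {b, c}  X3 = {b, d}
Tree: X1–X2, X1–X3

Every vertex of G appears in some bag (union = {a, b, c, d}); every edge is covered by a bag; and for each vertex v the set of bags containing v is connected in the bag tree. The decomposition is therefore valid. The largest bag has 2 vertices, so the width is 1.

Yes; width 1.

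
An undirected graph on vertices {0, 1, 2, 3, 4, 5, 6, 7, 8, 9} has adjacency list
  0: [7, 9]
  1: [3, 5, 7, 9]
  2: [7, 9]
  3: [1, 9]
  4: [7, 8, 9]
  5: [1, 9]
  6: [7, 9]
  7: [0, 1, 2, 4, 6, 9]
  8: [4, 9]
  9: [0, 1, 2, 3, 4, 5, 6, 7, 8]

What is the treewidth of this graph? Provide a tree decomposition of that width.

The largest bag has 3 vertices, giving width 2; this decomposition certifies tw(G) ≤ 2. Conversely, {4, 8, 9} is a clique of size 3, and the vertices of any clique must share a bag in every tree decomposition; so some bag has ≥ 3 vertices and tw(G) ≥ 2. The upper and lower bounds meet at 2, so that is the treewidth.

Treewidth 2.
One optimal decomposition is:
Bags: B1 = {6, 7, 9}  B2 = {1, 7, 9}  B3 = {4, 7, 9}  B4 = {2, 7, 9}  B5 = {0, 7, 9}  B6 = {1, 3, 9}  B7 = {4, 8, 9}  B8 = {1, 5, 9}
Tree: B1–B2, B2–B3, B1–B4, B2–B5, B2–B6, B3–B7, B2–B8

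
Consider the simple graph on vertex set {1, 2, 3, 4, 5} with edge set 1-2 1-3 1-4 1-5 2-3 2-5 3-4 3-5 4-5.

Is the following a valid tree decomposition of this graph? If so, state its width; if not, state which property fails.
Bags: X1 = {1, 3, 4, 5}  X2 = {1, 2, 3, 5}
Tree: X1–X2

Yes; width 3.

Vertex coverage: the bags together contain {1, 2, 3, 4, 5}, the full vertex set. Edge coverage: each edge of G has both endpoints in at least one bag. Running intersection: for every vertex, the bags containing it form a connected subtree. All three properties hold, so this is a valid tree decomposition of width max|bag| − 1 = 3, and hence tw(G) ≤ 3.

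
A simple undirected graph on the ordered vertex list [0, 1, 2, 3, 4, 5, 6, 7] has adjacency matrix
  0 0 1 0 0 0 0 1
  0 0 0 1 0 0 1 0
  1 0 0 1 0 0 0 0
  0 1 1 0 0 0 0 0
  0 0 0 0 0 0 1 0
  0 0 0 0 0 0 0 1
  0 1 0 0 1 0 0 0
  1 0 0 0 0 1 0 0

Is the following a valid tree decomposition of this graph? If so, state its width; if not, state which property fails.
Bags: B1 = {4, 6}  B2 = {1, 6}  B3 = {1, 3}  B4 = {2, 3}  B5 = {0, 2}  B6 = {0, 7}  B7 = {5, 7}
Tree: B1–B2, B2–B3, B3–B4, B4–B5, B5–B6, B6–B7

Yes; width 1.

Every vertex of G appears in some bag (union = {0, 1, 2, 3, 4, 5, 6, 7}); every edge is covered by a bag; and for each vertex v the set of bags containing v is connected in the bag tree. The decomposition is therefore valid. The largest bag has 2 vertices, so the width is 1.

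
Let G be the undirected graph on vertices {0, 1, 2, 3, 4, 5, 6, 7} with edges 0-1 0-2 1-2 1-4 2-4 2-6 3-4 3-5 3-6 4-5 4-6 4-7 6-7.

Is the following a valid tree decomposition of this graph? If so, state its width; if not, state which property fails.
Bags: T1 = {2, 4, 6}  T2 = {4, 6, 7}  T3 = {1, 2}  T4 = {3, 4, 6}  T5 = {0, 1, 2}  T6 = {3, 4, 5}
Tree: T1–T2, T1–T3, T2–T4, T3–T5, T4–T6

A tree decomposition must satisfy three properties: every vertex lies in some bag; for every edge, both endpoints lie together in some bag; and for every vertex, the bags containing it form a connected subtree. Here edge (4,1) lies in no bag, so the decomposition is invalid.

No — edge (4,1) lies in no bag.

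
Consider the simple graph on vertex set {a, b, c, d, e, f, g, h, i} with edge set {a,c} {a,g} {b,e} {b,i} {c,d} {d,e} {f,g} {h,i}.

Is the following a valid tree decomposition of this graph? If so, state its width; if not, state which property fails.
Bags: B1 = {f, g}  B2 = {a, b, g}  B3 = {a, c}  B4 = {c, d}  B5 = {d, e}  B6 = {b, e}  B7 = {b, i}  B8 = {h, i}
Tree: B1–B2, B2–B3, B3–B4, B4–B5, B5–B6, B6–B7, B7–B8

A tree decomposition must satisfy three properties: every vertex lies in some bag; for every edge, both endpoints lie together in some bag; and for every vertex, the bags containing it form a connected subtree. Here bags containing vertex b are not connected in the tree, so the decomposition is invalid.

No — bags containing vertex b are not connected in the tree.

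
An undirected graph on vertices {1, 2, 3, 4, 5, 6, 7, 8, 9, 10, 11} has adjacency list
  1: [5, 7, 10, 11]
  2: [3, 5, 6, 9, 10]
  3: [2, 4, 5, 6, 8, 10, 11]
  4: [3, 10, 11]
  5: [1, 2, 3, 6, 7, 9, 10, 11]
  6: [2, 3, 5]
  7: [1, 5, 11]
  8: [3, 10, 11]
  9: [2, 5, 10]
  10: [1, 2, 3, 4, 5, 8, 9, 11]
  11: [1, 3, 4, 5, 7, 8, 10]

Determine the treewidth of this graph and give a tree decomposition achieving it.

Every bag has size at most 4, so the width is 4 − 1 = 3 and tw(G) ≤ 3. On the other hand G contains the 4-clique {3, 8, 10, 11}. A clique must lie in a single bag of any decomposition, so no decomposition can have width below 3. Therefore the treewidth is 3.

Treewidth 3.
One such decomposition:
Bags: B1 = {1, 5, 10, 11}  B2 = {3, 5, 10, 11}  B3 = {3, 4, 10, 11}  B4 = {3, 8, 10, 11}  B5 = {2, 3, 5, 10}  B6 = {2, 5, 9, 10}  B7 = {2, 3, 5, 6}  B8 = {1, 5, 7, 11}
Tree: B1–B2, B2–B3, B2–B4, B2–B5, B5–B6, B5–B7, B1–B8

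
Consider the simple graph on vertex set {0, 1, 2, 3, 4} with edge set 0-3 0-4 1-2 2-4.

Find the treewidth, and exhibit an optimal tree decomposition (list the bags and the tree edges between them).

Each bag holds 2 vertices, so the decomposition has width 1, which upper-bounds the treewidth. Any graph with an edge has treewidth ≥ 1, and G has the edge 1–2. Therefore the treewidth is 1.

Treewidth 1.
One such decomposition:
Bags: B1 = {1, 2}  B2 = {2, 4}  B3 = {0, 4}  B4 = {0, 3}
Tree: B1–B2, B2–B3, B3–B4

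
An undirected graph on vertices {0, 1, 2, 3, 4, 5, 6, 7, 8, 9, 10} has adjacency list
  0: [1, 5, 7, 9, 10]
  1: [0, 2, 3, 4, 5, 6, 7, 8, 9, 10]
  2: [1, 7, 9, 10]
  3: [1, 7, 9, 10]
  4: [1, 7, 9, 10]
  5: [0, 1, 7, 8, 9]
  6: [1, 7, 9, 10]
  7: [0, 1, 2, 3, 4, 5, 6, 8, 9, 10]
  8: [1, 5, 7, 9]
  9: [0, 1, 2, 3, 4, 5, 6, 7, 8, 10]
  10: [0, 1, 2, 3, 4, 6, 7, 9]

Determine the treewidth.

A width-4 tree decomposition is:
Bags: B1 = {0, 1, 7, 9, 10}  B2 = {1, 4, 7, 9, 10}  B3 = {1, 6, 7, 9, 10}  B4 = {1, 3, 7, 9, 10}  B5 = {1, 2, 7, 9, 10}  B6 = {0, 1, 5, 7, 9}  B7 = {1, 5, 7, 8, 9}
Tree: B1–B2, B2–B3, B2–B4, B3–B5, B1–B6, B6–B7
The largest bag has 5 vertices, giving width 4; this decomposition certifies tw(G) ≤ 4. Conversely, {1, 5, 7, 8, 9} is a clique of size 5, and the vertices of any clique must share a bag in every tree decomposition; so some bag has ≥ 5 vertices and tw(G) ≥ 4. The upper and lower bounds meet at 4, so that is the treewidth.

4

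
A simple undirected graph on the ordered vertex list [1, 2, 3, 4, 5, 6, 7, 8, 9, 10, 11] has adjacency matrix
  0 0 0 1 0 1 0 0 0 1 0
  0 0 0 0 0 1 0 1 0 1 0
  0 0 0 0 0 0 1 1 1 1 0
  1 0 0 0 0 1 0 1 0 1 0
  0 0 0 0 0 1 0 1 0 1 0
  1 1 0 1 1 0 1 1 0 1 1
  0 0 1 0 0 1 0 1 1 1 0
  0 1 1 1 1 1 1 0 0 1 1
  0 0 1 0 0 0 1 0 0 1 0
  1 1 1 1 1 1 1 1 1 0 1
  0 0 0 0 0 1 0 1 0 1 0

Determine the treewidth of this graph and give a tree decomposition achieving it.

Every bag has size at most 4, so the width is 4 − 1 = 3 and tw(G) ≤ 3. On the other hand G contains the 4-clique {3, 7, 9, 10}. A clique must lie in a single bag of any decomposition, so no decomposition can have width below 3. Combining the bounds, tw(G) = 3.

Treewidth 3.
Bags: B1 = {4, 6, 8, 10}  B2 = {6, 7, 8, 10}  B3 = {5, 6, 8, 10}  B4 = {1, 4, 6, 10}  B5 = {2, 6, 8, 10}  B6 = {6, 8, 10, 11}  B7 = {3, 7, 8, 10}  B8 = {3, 7, 9, 10}
Tree: B1–B2, B2–B3, B1–B4, B2–B5, B1–B6, B2–B7, B7–B8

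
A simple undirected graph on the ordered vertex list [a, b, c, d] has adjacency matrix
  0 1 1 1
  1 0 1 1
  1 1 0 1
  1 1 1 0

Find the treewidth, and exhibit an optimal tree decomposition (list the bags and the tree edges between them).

Treewidth 3.
One such decomposition:
Bags: B1 = {a, b, c, d}
Tree: (single bag)

With just one bag of size 4, the width is 4 − 1 = 3, so tw(G) ≤ 3. Conversely, {a, b, c, d} is a clique of size 4, and the vertices of any clique must share a bag in every tree decomposition; so some bag has ≥ 4 vertices and tw(G) ≥ 3. Therefore the treewidth is 3.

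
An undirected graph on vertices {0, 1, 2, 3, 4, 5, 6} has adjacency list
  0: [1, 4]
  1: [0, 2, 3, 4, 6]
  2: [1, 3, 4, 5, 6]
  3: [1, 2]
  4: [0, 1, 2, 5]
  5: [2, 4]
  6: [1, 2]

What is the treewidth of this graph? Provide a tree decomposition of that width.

Treewidth 2.
Bags: B1 = {1, 2, 3}  B2 = {1, 2, 6}  B3 = {1, 2, 4}  B4 = {2, 4, 5}  B5 = {0, 1, 4}
Tree: B1–B2, B1–B3, B3–B4, B3–B5

Every bag has size at most 3, so the width is 3 − 1 = 2 and tw(G) ≤ 2. On the other hand G contains the 3-clique {0, 1, 4}. A clique must lie in a single bag of any decomposition, so no decomposition can have width below 2. The upper and lower bounds meet at 2, so that is the treewidth.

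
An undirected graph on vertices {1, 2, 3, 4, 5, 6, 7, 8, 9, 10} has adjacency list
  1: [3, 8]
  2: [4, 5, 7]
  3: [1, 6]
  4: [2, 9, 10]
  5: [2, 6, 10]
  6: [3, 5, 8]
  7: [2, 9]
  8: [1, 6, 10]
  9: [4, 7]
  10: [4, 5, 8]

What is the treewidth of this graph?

A width-2 tree decomposition is:
Bags: B1 = {2, 7, 9}  B2 = {2, 4, 9}  B3 = {2, 4, 5}  B4 = {4, 5, 10}  B5 = {5, 6, 10}  B6 = {6, 8, 10}  B7 = {3, 6, 8}  B8 = {1, 3, 8}
Tree: B1–B2, B2–B3, B3–B4, B4–B5, B5–B6, B6–B7, B7–B8
Every bag has size at most 3, so the width is 3 − 1 = 2 and tw(G) ≤ 2. The edges 7–9–4–2–7 form a cycle, so G is not a tree and its treewidth is at least 2. Hence tw(G) = 2 exactly.

2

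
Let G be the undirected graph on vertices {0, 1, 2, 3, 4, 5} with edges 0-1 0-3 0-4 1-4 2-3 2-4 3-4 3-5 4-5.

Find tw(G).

2

A width-2 tree decomposition is:
Bags: B1 = {2, 3, 4}  B2 = {3, 4, 5}  B3 = {0, 3, 4}  B4 = {0, 1, 4}
Tree: B1–B2, B1–B3, B3–B4
The largest bag has 3 vertices, giving width 2; this decomposition certifies tw(G) ≤ 2. For the lower bound, the 3 vertices {0, 1, 4} are pairwise adjacent, and any tree decomposition puts a clique entirely inside one bag — forcing width ≥ 2. Therefore the treewidth is 2.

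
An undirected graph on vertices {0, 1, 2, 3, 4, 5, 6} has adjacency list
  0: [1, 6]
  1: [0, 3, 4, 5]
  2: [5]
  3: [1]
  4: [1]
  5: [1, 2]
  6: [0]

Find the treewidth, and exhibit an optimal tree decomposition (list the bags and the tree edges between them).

Treewidth 1.
One optimal decomposition is:
Bags: B1 = {1, 5}  B2 = {0, 1}  B3 = {1, 3}  B4 = {2, 5}  B5 = {1, 4}  B6 = {0, 6}
Tree: B1–B2, B1–B3, B1–B4, B2–B5, B2–B6

Each bag holds 2 vertices, so the decomposition has width 1, which upper-bounds the treewidth. G has an edge, so its treewidth is at least 1. Therefore the treewidth is 1.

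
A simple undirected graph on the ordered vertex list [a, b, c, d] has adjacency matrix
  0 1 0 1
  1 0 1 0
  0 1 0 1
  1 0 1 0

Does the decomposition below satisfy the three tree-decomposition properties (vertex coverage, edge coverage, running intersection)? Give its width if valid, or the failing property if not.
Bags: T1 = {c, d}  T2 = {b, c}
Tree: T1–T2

No — vertex a appears in no bag.

A tree decomposition must satisfy three properties: every vertex lies in some bag; for every edge, both endpoints lie together in some bag; and for every vertex, the bags containing it form a connected subtree. Here vertex a appears in no bag, so the decomposition is invalid.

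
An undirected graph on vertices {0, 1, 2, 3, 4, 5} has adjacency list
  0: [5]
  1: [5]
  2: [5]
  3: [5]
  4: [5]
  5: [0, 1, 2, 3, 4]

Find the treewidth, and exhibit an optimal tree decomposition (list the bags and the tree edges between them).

Treewidth 1.
One optimal decomposition is:
Bags: B1 = {4, 5}  B2 = {3, 5}  B3 = {1, 5}  B4 = {0, 5}  B5 = {2, 5}
Tree: B1–B2, B1–B3, B3–B4, B4–B5

Each bag holds 2 vertices, so the decomposition has width 1, which upper-bounds the treewidth. Any graph with an edge has treewidth ≥ 1, and G has the edge 5–4. Therefore the treewidth is 1.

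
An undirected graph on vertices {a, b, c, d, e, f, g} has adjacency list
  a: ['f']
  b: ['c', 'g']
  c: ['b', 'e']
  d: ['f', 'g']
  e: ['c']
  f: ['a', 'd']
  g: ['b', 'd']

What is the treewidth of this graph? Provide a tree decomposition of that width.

Treewidth 1.
One optimal decomposition is:
Bags: B1 = {c, e}  B2 = {b, c}  B3 = {b, g}  B4 = {d, g}  B5 = {d, f}  B6 = {a, f}
Tree: B1–B2, B2–B3, B3–B4, B4–B5, B5–B6

Every bag has size at most 2, so the width is 2 − 1 = 1 and tw(G) ≤ 1. Since G has at least one edge (e.g. e–c), it is not an edgeless graph, so tw(G) ≥ 1. The upper and lower bounds meet at 1, so that is the treewidth.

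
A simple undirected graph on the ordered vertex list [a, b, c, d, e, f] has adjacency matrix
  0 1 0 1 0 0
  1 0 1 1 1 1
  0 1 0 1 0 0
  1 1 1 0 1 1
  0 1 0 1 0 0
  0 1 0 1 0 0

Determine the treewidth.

2

A width-2 tree decomposition is:
Bags: B1 = {b, c, d}  B2 = {a, b, d}  B3 = {b, d, e}  B4 = {b, d, f}
Tree: B1–B2, B2–B3, B2–B4
Every bag has size at most 3, so the width is 3 − 1 = 2 and tw(G) ≤ 2. For the lower bound, the 3 vertices {b, d, e} are pairwise adjacent, and any tree decomposition puts a clique entirely inside one bag — forcing width ≥ 2. The upper and lower bounds meet at 2, so that is the treewidth.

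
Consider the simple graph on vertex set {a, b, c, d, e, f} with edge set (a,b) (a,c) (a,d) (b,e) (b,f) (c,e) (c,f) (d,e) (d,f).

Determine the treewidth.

3

A width-3 tree decomposition is:
Bags: B1 = {a, d, e, f}  B2 = {a, b, e, f}  B3 = {a, c, e, f}
Tree: B1–B2, B2–B3
Every bag has size at most 4, so the width is 4 − 1 = 3 and tw(G) ≤ 3. For the lower bound: the 4 vertex sets {a,d}, {b,e}, {f}, {c} are disjoint, each induces a connected subgraph, and every pair is joined by at least one edge of G. Contracting each set to a single vertex therefore yields K_{4} as a minor, and since treewidth is minor-monotone, tw(G) ≥ tw(K_{4}) = 3. Hence tw(G) = 3 exactly.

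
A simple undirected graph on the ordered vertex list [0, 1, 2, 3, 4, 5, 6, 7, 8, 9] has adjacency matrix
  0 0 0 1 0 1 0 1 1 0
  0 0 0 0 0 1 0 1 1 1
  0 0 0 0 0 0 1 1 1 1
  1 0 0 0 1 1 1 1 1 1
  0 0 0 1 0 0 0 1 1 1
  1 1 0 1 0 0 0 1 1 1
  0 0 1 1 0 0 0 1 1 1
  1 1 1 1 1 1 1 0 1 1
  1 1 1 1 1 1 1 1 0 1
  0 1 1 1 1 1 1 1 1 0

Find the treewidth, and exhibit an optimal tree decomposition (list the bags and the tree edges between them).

Each bag holds 5 vertices, so the decomposition has width 4, which upper-bounds the treewidth. On the other hand G contains the 5-clique {0, 3, 5, 7, 8}. A clique must lie in a single bag of any decomposition, so no decomposition can have width below 4. Combining the bounds, tw(G) = 4.

Treewidth 4.
One such decomposition:
Bags: B1 = {3, 5, 7, 8, 9}  B2 = {3, 6, 7, 8, 9}  B3 = {0, 3, 5, 7, 8}  B4 = {1, 5, 7, 8, 9}  B5 = {2, 6, 7, 8, 9}  B6 = {3, 4, 7, 8, 9}
Tree: B1–B2, B1–B3, B1–B4, B2–B5, B2–B6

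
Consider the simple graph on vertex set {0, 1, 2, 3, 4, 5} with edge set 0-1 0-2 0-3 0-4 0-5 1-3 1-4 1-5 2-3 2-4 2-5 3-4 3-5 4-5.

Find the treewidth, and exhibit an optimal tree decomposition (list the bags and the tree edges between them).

Each bag holds 5 vertices, so the decomposition has width 4, which upper-bounds the treewidth. For the lower bound, the 5 vertices {0, 1, 3, 4, 5} are pairwise adjacent, and any tree decomposition puts a clique entirely inside one bag — forcing width ≥ 4. Hence tw(G) = 4 exactly.

Treewidth 4.
One optimal decomposition is:
Bags: B1 = {0, 2, 3, 4, 5}  B2 = {0, 1, 3, 4, 5}
Tree: B1–B2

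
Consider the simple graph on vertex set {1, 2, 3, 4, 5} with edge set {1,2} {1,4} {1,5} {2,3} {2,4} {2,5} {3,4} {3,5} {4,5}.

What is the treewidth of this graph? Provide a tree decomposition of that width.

The largest bag has 4 vertices, giving width 3; this decomposition certifies tw(G) ≤ 3. For the lower bound, the 4 vertices {1, 2, 4, 5} are pairwise adjacent, and any tree decomposition puts a clique entirely inside one bag — forcing width ≥ 3. Combining the bounds, tw(G) = 3.

Treewidth 3.
Bags: B1 = {1, 2, 4, 5}  B2 = {2, 3, 4, 5}
Tree: B1–B2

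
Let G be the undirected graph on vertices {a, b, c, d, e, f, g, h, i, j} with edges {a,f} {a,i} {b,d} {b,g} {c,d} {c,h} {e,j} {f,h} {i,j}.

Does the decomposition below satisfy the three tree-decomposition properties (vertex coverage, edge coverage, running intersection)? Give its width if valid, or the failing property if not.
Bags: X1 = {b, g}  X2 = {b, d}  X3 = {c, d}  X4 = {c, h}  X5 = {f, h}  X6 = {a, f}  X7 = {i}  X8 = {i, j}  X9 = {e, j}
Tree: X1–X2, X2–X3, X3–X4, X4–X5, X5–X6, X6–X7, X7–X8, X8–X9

A tree decomposition must satisfy three properties: every vertex lies in some bag; for every edge, both endpoints lie together in some bag; and for every vertex, the bags containing it form a connected subtree. Here edge (a,i) lies in no bag, so the decomposition is invalid.

No — edge (a,i) lies in no bag.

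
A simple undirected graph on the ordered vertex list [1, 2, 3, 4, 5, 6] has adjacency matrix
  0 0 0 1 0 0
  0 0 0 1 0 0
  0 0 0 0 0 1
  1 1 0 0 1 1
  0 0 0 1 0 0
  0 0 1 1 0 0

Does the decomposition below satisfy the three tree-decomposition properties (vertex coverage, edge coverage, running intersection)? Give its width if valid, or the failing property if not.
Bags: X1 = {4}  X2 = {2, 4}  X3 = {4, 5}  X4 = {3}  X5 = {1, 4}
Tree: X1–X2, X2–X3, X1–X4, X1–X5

No — vertex 6 appears in no bag.

A tree decomposition must satisfy three properties: every vertex lies in some bag; for every edge, both endpoints lie together in some bag; and for every vertex, the bags containing it form a connected subtree. Here vertex 6 appears in no bag, so the decomposition is invalid.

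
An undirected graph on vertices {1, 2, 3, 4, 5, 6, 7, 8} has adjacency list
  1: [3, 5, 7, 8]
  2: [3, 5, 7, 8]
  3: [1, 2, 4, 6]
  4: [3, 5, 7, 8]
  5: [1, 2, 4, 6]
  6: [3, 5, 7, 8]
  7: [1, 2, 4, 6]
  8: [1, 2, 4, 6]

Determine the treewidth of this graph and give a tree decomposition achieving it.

Each bag holds 5 vertices, so the decomposition has width 4, which upper-bounds the treewidth. For the lower bound: the 5 vertex sets {1,8}, {4,5}, {2,3}, {6}, {7} are disjoint, each induces a connected subgraph, and every pair is joined by at least one edge of G. Contracting each set to a single vertex therefore yields K_{5} as a minor, and since treewidth is minor-monotone, tw(G) ≥ tw(K_{5}) = 4. Therefore the treewidth is 4.

Treewidth 4.
Bags: B1 = {1, 2, 4, 6, 8}  B2 = {1, 2, 4, 5, 6}  B3 = {1, 2, 3, 4, 6}  B4 = {1, 2, 4, 6, 7}
Tree: B1–B2, B2–B3, B3–B4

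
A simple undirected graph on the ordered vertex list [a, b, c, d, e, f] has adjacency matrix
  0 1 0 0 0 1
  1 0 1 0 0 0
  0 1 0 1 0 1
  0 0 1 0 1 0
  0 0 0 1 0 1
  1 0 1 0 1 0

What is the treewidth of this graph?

A width-2 tree decomposition is:
Bags: B1 = {a, b, c}  B2 = {a, c, f}  B3 = {c, d, f}  B4 = {d, e, f}
Tree: B1–B2, B2–B3, B3–B4
Every bag has size at most 3, so the width is 3 − 1 = 2 and tw(G) ≤ 2. Since b–a–f–c–b is a cycle in G, G is not acyclic. Forests are exactly the graphs of treewidth ≤ 1, so tw(G) ≥ 2. Hence tw(G) = 2 exactly.

2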